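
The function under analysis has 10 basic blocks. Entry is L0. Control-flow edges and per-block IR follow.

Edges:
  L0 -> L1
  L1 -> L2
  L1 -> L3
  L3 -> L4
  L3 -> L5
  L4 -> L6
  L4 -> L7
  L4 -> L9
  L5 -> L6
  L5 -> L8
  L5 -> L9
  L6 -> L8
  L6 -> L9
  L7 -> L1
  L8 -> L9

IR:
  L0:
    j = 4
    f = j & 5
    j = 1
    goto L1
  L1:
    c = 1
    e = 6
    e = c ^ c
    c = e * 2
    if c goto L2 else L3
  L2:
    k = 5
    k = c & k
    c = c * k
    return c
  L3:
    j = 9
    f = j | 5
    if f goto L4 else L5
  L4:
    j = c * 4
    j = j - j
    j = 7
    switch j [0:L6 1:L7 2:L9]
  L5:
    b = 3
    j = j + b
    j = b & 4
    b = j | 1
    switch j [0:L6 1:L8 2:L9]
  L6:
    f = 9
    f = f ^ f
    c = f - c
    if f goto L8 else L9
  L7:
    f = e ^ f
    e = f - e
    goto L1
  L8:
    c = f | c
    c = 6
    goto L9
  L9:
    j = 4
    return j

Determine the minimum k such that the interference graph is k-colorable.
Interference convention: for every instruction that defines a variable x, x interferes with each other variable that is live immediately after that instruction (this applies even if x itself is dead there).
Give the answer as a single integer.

Answer: 4

Analysis:
Block summaries:
  L0: def={f,j} ue=∅
  L1: def={c,e} ue=∅
  L2: def={c,k} ue={c}
  L3: def={f,j} ue=∅
  L4: def={j} ue={c}
  L5: def={b,j} ue={j}
  L6: def={c,f} ue={c}
  L7: def={e,f} ue={e,f}
  L8: def={c} ue={c,f}
  L9: def={j} ue=∅

Liveness:
  L0: in=∅ out=∅
  L1: in=∅ out={c,e}
  L2: in={c} out=∅
  L3: in={c,e} out={c,e,f,j}
  L4: in={c,e,f} out={c,e,f}
  L5: in={c,f,j} out={c,f}
  L6: in={c} out={c,f}
  L7: in={e,f} out=∅
  L8: in={c,f} out=∅
  L9: in=∅ out=∅

Conflict graph:
  b↔{c,f,j}
  c↔{b,e,f,j,k}
  e↔{c,f,j}
  f↔{b,c,e,j}
  j↔{b,c,e,f}
  k↔{c}

Registers:
  clique {b,c,f,j} ⇒ need ≥ 4
  assign b→c3 c→c0 e→c3 f→c1 j→c2 k→c1 — no edge inside a register ⇒ χ ≤ 4
  χ = 4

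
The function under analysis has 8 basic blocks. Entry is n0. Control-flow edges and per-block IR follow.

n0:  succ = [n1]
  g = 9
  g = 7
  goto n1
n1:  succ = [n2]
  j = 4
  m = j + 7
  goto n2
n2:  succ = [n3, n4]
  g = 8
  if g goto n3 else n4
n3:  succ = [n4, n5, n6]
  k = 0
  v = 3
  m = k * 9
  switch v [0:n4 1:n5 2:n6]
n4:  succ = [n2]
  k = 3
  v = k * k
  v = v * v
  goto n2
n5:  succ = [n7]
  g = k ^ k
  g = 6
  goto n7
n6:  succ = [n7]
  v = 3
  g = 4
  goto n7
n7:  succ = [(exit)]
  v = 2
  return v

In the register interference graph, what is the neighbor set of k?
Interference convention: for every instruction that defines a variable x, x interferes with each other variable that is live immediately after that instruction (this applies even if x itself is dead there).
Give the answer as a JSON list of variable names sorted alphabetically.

def/use:
  n0: def={g} ue=∅
  n1: def={j,m} ue=∅
  n2: def={g} ue=∅
  n3: def={k,m,v} ue=∅
  n4: def={k,v} ue=∅
  n5: def={g} ue={k}
  n6: def={g,v} ue=∅
  n7: def={v} ue=∅

Liveness:
  live n0: ∅→∅
  live n1: ∅→∅
  live n2: ∅→∅
  live n3: ∅→{k}
  live n4: ∅→∅
  live n5: {k}→∅
  live n6: ∅→∅
  live n7: ∅→∅

Interfere edges:
  g↔∅
  j↔∅
  k↔{m,v}
  m↔{k,v}
  v↔{k,m}

N(k) = ["m", "v"]

Answer: ["m", "v"]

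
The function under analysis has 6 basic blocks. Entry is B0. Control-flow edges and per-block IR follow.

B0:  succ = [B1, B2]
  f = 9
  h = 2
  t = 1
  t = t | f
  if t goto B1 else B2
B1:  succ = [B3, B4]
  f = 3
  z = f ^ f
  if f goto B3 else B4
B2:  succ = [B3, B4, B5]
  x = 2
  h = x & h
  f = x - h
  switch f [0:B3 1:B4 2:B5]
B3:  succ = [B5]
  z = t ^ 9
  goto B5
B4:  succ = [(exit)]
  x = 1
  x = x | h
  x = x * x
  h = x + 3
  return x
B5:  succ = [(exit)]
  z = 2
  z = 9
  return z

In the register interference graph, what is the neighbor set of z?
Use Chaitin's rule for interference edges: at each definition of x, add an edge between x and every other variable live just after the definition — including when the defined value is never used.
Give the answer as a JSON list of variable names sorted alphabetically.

Block summaries:
  B0 def {f,h,t} use ∅
  B1 def {f,z} use ∅
  B2 def {f,h,x} use {h}
  B3 def {z} use {t}
  B4 def {h,x} use {h}
  B5 def {z} use ∅

Backward fixpoint:
  live B0: ∅→{h,t}
  live B1: {h,t}→{h,t}
  live B2: {h,t}→{h,t}
  live B3: {t}→∅
  live B4: {h}→∅
  live B5: ∅→∅

Interference:
  f — {h,t,z}
  h — {f,t,x,z}
  t — {f,h,x,z}
  x — {h,t}
  z — {f,h,t}

N(z) = ["f", "h", "t"]

Answer: ["f", "h", "t"]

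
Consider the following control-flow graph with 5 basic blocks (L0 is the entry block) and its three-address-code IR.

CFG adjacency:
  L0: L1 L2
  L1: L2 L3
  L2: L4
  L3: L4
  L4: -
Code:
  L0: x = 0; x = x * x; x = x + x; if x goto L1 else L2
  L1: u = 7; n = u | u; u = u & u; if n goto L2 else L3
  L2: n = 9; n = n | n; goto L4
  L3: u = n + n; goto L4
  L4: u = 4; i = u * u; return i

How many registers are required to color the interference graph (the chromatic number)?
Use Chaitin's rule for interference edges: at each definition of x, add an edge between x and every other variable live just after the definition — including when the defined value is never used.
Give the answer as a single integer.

Block summaries:
  L0 def {x} use ∅
  L1 def {n,u} use ∅
  L2 def {n} use ∅
  L3 def {u} use {n}
  L4 def {i,u} use ∅

Backward fixpoint:
  L0 li=∅ lo=∅
  L1 li=∅ lo={n}
  L2 li=∅ lo=∅
  L3 li={n} lo=∅
  L4 li=∅ lo=∅

Conflict graph:
  i: ∅
  n: {u}
  u: {n}
  x: ∅

Chromatic number:
  clique {n,u} ⇒ need ≥ 2
  assign i→c0 n→c0 u→c1 x→c0 — no edge inside a register ⇒ χ ≤ 2
  χ = 2

Answer: 2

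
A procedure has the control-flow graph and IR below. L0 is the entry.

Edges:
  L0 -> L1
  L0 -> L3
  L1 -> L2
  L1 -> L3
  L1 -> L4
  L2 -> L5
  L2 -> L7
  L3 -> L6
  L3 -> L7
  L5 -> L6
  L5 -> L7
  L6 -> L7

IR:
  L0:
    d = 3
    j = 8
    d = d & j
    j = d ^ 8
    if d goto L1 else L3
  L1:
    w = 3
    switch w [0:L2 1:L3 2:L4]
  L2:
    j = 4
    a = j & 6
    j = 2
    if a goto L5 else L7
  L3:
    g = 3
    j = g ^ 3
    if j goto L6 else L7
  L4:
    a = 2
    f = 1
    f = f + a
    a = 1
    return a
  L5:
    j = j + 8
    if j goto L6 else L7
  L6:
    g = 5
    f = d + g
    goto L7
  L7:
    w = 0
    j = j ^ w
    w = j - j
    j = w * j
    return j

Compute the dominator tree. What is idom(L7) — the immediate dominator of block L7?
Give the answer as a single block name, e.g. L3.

Answer: L0

Derivation:
idom tree: L1←L0 L2←L1 L3←L0 L4←L1 L5←L2 L6←L0 L7←L0
Dom at joins:
  L3: preds {L0,L1}: {L0} ∩ {L0,L1} = {L0}; idom=L0
  L6: preds {L3,L5}: {L0,L3} ∩ {L0,L1,L2,L5} = {L0}; idom=L0
  L7: preds {L2,L3,L5,L6}: {L0,L1,L2} ∩ {L0,L3} ∩ {L0,L1,L2,L5} ∩ {L0,L6} = {L0}; idom=L0

idom(L7) = L0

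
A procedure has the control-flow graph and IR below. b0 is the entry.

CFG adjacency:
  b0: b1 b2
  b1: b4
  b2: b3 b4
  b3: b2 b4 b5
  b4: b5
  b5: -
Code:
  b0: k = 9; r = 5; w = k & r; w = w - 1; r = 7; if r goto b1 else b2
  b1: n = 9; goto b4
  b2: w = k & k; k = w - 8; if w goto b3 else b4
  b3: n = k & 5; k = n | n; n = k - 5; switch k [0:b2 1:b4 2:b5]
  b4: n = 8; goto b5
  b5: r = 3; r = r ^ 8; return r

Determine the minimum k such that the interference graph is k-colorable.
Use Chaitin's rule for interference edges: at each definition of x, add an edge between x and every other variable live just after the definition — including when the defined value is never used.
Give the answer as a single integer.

Answer: 2

Analysis:
Per-block:
  b0 def {k,r,w} use ∅
  b1 def {n} use ∅
  b2 def {k,w} use {k}
  b3 def {k,n} use {k}
  b4 def {n} use ∅
  b5 def {r} use ∅

Live sets:
  live b0: ∅→{k}
  live b1: ∅→∅
  live b2: {k}→{k}
  live b3: {k}→{k}
  live b4: ∅→∅
  live b5: ∅→∅

Interfere edges:
  k: {n,r,w}
  n: {k}
  r: {k}
  w: {k}

Colouring:
  {k,n} pairwise interfere (2-clique) ⇒ χ ≥ 2
  assign k→c0 n→c1 r→c1 w→c1 — no edge inside a register ⇒ χ ≤ 2
  χ = 2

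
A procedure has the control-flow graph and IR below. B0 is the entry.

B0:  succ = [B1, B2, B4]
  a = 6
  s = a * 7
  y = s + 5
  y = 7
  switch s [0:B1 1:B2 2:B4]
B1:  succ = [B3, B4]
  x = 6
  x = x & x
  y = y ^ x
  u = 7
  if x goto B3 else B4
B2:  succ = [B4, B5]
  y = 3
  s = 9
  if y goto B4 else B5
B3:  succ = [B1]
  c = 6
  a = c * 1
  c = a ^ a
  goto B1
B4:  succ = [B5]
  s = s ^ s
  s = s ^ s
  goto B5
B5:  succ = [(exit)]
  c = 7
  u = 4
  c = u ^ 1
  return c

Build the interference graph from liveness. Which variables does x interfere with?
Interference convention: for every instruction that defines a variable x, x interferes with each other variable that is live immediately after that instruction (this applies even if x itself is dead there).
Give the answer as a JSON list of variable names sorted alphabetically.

Answer: ["s", "u", "y"]

Analysis:
Block summaries:
  B0: def={a,s,y} ue=∅
  B1: def={u,x,y} ue={y}
  B2: def={s,y} ue=∅
  B3: def={a,c} ue=∅
  B4: def={s} ue={s}
  B5: def={c,u} ue=∅

Liveness:
  live B0: ∅→{s,y}
  live B1: {s,y}→{s,y}
  live B2: ∅→{s}
  live B3: {s,y}→{s,y}
  live B4: {s}→∅
  live B5: ∅→∅

Conflict graph:
  a — {s,y}
  c — {s,y}
  s — {a,c,u,x,y}
  u — {s,x,y}
  x — {s,u,y}
  y — {a,c,s,u,x}

N(x) = ["s", "u", "y"]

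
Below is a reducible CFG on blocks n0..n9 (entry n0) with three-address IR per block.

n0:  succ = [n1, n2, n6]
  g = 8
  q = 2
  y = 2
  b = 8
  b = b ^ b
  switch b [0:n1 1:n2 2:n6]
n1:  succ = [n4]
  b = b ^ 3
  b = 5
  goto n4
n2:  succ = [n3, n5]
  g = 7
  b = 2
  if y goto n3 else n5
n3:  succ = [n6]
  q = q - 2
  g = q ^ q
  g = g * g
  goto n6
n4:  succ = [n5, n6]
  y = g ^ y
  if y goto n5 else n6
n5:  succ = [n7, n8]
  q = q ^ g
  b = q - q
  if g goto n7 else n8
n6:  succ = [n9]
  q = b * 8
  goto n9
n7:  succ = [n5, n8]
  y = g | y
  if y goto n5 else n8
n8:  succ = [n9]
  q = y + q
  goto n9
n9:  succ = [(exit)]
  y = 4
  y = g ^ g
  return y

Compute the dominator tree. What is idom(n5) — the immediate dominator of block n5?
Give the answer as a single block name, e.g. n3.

Answer: n0

Derivation:
idom tree: n1←n0 n2←n0 n3←n2 n4←n1 n5←n0 n6←n0 n7←n5 n8←n5 n9←n0
Dom at joins:
  n5: preds {n2,n4,n7}: {n0,n2} ∩ {n0,n1,n4} ∩ {n0,n5,n7} = {n0}; idom=n0
  n6: preds {n0,n3,n4}: {n0} ∩ {n0,n2,n3} ∩ {n0,n1,n4} = {n0}; idom=n0
  n8: preds {n5,n7}: {n0,n5} ∩ {n0,n5,n7} = {n0,n5}; idom=n5
  n9: preds {n6,n8}: {n0,n6} ∩ {n0,n5,n8} = {n0}; idom=n0

idom(n5) = n0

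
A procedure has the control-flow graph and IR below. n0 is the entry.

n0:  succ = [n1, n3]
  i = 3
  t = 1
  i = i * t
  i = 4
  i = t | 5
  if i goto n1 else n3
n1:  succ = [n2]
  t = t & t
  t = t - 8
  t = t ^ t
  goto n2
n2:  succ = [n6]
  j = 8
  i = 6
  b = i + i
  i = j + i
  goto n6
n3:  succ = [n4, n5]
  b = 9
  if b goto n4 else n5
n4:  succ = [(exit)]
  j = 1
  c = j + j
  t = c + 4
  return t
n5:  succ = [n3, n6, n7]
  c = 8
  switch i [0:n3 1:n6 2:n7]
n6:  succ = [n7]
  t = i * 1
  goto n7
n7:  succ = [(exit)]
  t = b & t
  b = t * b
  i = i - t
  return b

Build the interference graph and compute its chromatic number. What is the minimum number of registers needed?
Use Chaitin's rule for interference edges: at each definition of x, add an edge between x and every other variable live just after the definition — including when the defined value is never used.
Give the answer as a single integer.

Answer: 4

Analysis:
def/use:
  n0: {i,t} / ∅
  n1: {t} / {t}
  n2: {b,i,j} / ∅
  n3: {b} / ∅
  n4: {c,j,t} / ∅
  n5: {c} / {i}
  n6: {t} / {i}
  n7: {b,i,t} / {b,i,t}

Backward fixpoint:
  live n0: ∅→{i,t}
  live n1: {t}→∅
  live n2: ∅→{b,i}
  live n3: {i,t}→{b,i,t}
  live n4: ∅→∅
  live n5: {b,i,t}→{b,i,t}
  live n6: {b,i}→{b,i,t}
  live n7: {b,i,t}→∅

Conflict graph:
  b↔{c,i,j,t}
  c↔{b,i,t}
  i↔{b,c,j,t}
  j↔{b,i}
  t↔{b,c,i}

Chromatic number:
  lower bound: {b,c,i,t} mutually conflict ⇒ χ ≥ 4
  4-colouring: r0={b}  r1={i}  r2={c,j}  r3={t}
  χ = 4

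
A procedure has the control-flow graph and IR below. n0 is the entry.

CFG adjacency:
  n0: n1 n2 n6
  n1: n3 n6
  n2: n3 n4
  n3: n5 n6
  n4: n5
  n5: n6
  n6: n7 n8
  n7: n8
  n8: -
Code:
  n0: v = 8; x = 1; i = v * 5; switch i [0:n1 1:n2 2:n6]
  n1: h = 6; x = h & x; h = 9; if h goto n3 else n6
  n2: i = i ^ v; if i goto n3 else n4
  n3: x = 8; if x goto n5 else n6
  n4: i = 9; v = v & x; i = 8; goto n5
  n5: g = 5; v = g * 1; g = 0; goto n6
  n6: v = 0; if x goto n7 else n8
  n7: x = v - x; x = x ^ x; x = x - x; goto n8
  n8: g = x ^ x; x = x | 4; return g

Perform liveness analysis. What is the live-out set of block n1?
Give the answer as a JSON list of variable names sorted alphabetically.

Per-block:
  n0: {i,v,x} / ∅
  n1: {h,x} / {x}
  n2: {i} / {i,v}
  n3: {x} / ∅
  n4: {i,v} / {v,x}
  n5: {g,v} / ∅
  n6: {v} / {x}
  n7: {x} / {v,x}
  n8: {g,x} / {x}

Live sets:
  n0: in=∅ out={i,v,x}
  n1: in={x} out={x}
  n2: in={i,v,x} out={v,x}
  n3: in=∅ out={x}
  n4: in={v,x} out={x}
  n5: in={x} out={x}
  n6: in={x} out={v,x}
  n7: in={v,x} out={x}
  n8: in={x} out=∅

live-out(n1) = ["x"]

Answer: ["x"]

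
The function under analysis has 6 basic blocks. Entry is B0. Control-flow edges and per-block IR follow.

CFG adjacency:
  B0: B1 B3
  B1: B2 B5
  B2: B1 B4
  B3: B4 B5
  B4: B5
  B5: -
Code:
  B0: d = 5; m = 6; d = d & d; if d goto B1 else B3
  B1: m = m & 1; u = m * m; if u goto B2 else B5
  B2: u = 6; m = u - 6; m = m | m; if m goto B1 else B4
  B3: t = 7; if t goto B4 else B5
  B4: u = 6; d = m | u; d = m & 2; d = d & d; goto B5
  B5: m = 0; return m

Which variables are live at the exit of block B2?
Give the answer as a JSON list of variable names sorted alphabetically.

Answer: ["m"]

Analysis:
def/use:
  B0: {d,m} / ∅
  B1: {m,u} / {m}
  B2: {m,u} / ∅
  B3: {t} / ∅
  B4: {d,u} / {m}
  B5: {m} / ∅

Liveness:
  B0: in=∅ out={m}
  B1: in={m} out=∅
  B2: in=∅ out={m}
  B3: in={m} out={m}
  B4: in={m} out=∅
  B5: in=∅ out=∅

live-out(B2) = ["m"]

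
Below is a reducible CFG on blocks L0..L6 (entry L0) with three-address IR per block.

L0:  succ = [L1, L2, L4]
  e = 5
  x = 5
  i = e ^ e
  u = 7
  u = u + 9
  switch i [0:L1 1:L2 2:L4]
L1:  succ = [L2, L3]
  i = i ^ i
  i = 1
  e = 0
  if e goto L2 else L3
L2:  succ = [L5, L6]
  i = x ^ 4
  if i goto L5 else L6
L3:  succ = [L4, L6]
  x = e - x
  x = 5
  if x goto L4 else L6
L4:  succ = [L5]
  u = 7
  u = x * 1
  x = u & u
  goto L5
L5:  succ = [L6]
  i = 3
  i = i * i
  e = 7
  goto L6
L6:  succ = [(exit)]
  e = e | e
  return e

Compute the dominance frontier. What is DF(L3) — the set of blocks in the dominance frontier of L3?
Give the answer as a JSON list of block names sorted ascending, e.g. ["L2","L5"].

Answer: ["L4", "L6"]

Working:
idom tree: L1←L0 L2←L0 L3←L1 L4←L0 L5←L0 L6←L0
Dom at joins:
  L2: preds {L0,L1}: {L0} ∩ {L0,L1} = {L0}; idom=L0
  L4: preds {L0,L3}: {L0} ∩ {L0,L1,L3} = {L0}; idom=L0
  L5: preds {L2,L4}: {L0,L2} ∩ {L0,L4} = {L0}; idom=L0
  L6: preds {L2,L3,L5}: {L0,L2} ∩ {L0,L1,L3} ∩ {L0,L5} = {L0}; idom=L0

Frontier:
  join L2 pred L0: · stop@L0
  join L2 pred L1: L1 stop@L0
  join L4 pred L0: · stop@L0
  join L4 pred L3: L3→L1 stop@L0
  join L5 pred L2: L2 stop@L0
  join L5 pred L4: L4 stop@L0
  join L6 pred L2: L2 stop@L0
  join L6 pred L3: L3→L1 stop@L0
  join L6 pred L5: L5 stop@L0
  DF(L0)=∅
  DF(L1)={L2,L4,L6}
  DF(L2)={L5,L6}
  DF(L3)={L4,L6}
  DF(L4)={L5}
  DF(L5)={L6}
  DF(L6)=∅

DF(L3) = ["L4", "L6"]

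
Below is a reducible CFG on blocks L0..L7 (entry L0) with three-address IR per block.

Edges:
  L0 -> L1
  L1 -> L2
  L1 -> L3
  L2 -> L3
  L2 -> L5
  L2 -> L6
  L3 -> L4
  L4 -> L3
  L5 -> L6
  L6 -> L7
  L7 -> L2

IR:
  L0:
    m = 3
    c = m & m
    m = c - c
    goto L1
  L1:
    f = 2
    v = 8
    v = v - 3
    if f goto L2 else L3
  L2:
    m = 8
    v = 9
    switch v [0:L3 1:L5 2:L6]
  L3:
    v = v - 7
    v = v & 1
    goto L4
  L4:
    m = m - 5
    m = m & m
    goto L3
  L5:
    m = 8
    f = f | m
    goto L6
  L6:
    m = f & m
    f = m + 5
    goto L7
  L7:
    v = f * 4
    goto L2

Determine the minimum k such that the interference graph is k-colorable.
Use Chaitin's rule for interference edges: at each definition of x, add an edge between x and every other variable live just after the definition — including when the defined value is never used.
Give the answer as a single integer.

Per-block:
  L0: {c,m} / ∅
  L1: {f,v} / ∅
  L2: {m,v} / ∅
  L3: {v} / {v}
  L4: {m} / {m}
  L5: {f,m} / {f}
  L6: {f,m} / {f,m}
  L7: {v} / {f}

Backward fixpoint:
  live L0: ∅→{m}
  live L1: {m}→{f,m,v}
  live L2: {f}→{f,m,v}
  live L3: {m,v}→{m,v}
  live L4: {m,v}→{m,v}
  live L5: {f}→{f,m}
  live L6: {f,m}→{f}
  live L7: {f}→{f}

Interference:
  c — ∅
  f — {m,v}
  m — {f,v}
  v — {f,m}

Registers:
  {f,m,v} pairwise interfere (3-clique) ⇒ χ ≥ 3
  assign c→R0 f→R0 m→R1 v→R2 — no edge inside a register ⇒ χ ≤ 3
  χ = 3

Answer: 3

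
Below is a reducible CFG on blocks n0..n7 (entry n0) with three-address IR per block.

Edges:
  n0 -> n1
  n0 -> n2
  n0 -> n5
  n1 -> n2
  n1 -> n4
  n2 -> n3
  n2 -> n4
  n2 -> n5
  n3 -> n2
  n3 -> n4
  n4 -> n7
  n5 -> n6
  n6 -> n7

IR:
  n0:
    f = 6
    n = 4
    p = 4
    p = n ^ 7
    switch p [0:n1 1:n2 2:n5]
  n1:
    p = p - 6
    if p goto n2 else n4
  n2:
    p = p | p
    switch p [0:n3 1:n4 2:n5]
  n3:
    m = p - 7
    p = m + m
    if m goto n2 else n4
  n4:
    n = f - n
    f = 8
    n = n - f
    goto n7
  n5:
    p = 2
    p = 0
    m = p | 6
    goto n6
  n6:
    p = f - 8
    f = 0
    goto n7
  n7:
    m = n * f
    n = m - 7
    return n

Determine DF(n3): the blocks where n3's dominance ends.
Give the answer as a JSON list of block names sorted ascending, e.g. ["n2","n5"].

Answer: ["n2", "n4"]

Analysis:
idom tree: n1←n0 n2←n0 n3←n2 n4←n0 n5←n0 n6←n5 n7←n0
Join-block Dom:
  n2: preds {n0,n1,n3}: {n0} ∩ {n0,n1} ∩ {n0,n2,n3} = {n0}; idom=n0
  n4: preds {n1,n2,n3}: {n0,n1} ∩ {n0,n2} ∩ {n0,n2,n3} = {n0}; idom=n0
  n5: preds {n0,n2}: {n0} ∩ {n0,n2} = {n0}; idom=n0
  n7: preds {n4,n6}: {n0,n4} ∩ {n0,n5,n6} = {n0}; idom=n0

Frontier:
  join n2 pred n0: · stop@n0
  join n2 pred n1: n1 stop@n0
  join n2 pred n3: n3→n2 stop@n0
  join n4 pred n1: n1 stop@n0
  join n4 pred n2: n2 stop@n0
  join n4 pred n3: n3→n2 stop@n0
  join n5 pred n0: · stop@n0
  join n5 pred n2: n2 stop@n0
  join n7 pred n4: n4 stop@n0
  join n7 pred n6: n6→n5 stop@n0
  n0: DF=∅
  n1: DF={n2,n4}
  n2: DF={n2,n4,n5}
  n3: DF={n2,n4}
  n4: DF={n7}
  n5: DF={n7}
  n6: DF={n7}
  n7: DF=∅

DF(n3) = ["n2", "n4"]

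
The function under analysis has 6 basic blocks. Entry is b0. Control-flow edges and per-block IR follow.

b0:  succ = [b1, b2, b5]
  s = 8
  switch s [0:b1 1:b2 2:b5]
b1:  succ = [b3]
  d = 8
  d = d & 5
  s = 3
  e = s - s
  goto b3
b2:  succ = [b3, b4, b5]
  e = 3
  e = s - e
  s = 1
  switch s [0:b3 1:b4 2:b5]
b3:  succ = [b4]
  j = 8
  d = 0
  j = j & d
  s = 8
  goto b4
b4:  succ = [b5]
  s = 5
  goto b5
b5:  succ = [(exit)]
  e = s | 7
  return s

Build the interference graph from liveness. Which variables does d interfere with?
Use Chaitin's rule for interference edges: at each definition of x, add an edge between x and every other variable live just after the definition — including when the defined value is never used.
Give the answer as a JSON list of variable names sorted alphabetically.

Answer: ["j"]

Analysis:
Per-block:
  b0: {s} / ∅
  b1: {d,e,s} / ∅
  b2: {e,s} / {s}
  b3: {d,j,s} / ∅
  b4: {s} / ∅
  b5: {e} / {s}

Backward fixpoint:
  b0: in=∅ out={s}
  b1: in=∅ out=∅
  b2: in={s} out={s}
  b3: in=∅ out=∅
  b4: in=∅ out={s}
  b5: in={s} out=∅

Conflict graph:
  d: {j}
  e: {s}
  j: {d}
  s: {e}

N(d) = ["j"]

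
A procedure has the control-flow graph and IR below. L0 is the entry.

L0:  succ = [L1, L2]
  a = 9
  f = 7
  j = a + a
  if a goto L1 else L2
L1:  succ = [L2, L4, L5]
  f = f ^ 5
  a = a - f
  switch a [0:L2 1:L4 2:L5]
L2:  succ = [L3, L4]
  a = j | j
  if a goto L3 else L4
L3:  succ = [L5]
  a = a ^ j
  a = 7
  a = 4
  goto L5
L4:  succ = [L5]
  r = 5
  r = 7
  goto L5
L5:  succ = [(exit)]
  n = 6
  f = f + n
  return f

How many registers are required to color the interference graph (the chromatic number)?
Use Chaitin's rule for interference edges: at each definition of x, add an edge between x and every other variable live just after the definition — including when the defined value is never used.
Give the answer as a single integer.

def/use:
  L0: def={a,f,j} ue=∅
  L1: def={a,f} ue={a,f}
  L2: def={a} ue={j}
  L3: def={a} ue={a,j}
  L4: def={r} ue=∅
  L5: def={f,n} ue={f}

Live sets:
  L0: in=∅ out={a,f,j}
  L1: in={a,f,j} out={f,j}
  L2: in={f,j} out={a,f,j}
  L3: in={a,f,j} out={f}
  L4: in={f} out={f}
  L5: in={f} out=∅

Conflict graph:
  a — {f,j}
  f — {a,j,n,r}
  j — {a,f}
  n — {f}
  r — {f}

Colouring:
  clique {a,f,j} ⇒ need ≥ 3
  assign a→R1 f→R0 j→R2 n→R1 r→R1 — no edge inside a register ⇒ χ ≤ 3
  χ = 3

Answer: 3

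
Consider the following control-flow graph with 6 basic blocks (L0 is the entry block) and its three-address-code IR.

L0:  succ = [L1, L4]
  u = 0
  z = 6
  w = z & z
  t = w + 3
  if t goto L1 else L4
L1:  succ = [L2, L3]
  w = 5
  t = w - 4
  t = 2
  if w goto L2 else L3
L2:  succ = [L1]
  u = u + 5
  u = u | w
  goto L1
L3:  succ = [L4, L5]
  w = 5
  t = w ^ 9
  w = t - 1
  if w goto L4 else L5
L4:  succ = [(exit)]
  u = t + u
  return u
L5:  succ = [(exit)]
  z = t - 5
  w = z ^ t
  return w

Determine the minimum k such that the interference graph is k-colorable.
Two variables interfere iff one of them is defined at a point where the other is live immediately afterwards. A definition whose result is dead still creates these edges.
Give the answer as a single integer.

Answer: 3

Derivation:
Per-block:
  L0: {t,u,w,z} / ∅
  L1: {t,w} / ∅
  L2: {u} / {u,w}
  L3: {t,w} / ∅
  L4: {u} / {t,u}
  L5: {w,z} / {t}

Live sets:
  live L0: ∅→{t,u}
  live L1: {u}→{u,w}
  live L2: {u,w}→{u}
  live L3: {u}→{t,u}
  live L4: {t,u}→∅
  live L5: {t}→∅

Conflict graph:
  t↔{u,w,z}
  u↔{t,w,z}
  w↔{t,u}
  z↔{t,u}

Chromatic number:
  clique {t,u,w} ⇒ need ≥ 3
  3-colouring: R0={t}  R1={u}  R2={w,z}
  χ = 3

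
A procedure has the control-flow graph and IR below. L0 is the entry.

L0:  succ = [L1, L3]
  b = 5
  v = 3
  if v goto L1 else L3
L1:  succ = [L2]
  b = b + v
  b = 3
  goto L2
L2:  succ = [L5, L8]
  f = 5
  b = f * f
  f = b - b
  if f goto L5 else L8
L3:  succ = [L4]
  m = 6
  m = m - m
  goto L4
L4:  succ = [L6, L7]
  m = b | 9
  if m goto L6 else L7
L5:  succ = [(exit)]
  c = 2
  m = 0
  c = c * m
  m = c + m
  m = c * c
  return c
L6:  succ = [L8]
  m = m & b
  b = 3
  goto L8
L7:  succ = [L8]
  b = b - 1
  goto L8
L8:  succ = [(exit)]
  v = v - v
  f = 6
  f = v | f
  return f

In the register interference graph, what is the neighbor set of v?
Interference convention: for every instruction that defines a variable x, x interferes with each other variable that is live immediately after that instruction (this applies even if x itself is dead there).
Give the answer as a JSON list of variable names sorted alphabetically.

Answer: ["b", "f", "m"]

Working:
def/use:
  L0: def={b,v} ue=∅
  L1: def={b} ue={b,v}
  L2: def={b,f} ue=∅
  L3: def={m} ue=∅
  L4: def={m} ue={b}
  L5: def={c,m} ue=∅
  L6: def={b,m} ue={b,m}
  L7: def={b} ue={b}
  L8: def={f,v} ue={v}

Live sets:
  live L0: ∅→{b,v}
  live L1: {b,v}→{v}
  live L2: {v}→{v}
  live L3: {b,v}→{b,v}
  live L4: {b,v}→{b,m,v}
  live L5: ∅→∅
  live L6: {b,m,v}→{v}
  live L7: {b,v}→{v}
  live L8: {v}→∅

Interference:
  b: {m,v}
  c: {m}
  f: {v}
  m: {b,c,v}
  v: {b,f,m}

N(v) = ["b", "f", "m"]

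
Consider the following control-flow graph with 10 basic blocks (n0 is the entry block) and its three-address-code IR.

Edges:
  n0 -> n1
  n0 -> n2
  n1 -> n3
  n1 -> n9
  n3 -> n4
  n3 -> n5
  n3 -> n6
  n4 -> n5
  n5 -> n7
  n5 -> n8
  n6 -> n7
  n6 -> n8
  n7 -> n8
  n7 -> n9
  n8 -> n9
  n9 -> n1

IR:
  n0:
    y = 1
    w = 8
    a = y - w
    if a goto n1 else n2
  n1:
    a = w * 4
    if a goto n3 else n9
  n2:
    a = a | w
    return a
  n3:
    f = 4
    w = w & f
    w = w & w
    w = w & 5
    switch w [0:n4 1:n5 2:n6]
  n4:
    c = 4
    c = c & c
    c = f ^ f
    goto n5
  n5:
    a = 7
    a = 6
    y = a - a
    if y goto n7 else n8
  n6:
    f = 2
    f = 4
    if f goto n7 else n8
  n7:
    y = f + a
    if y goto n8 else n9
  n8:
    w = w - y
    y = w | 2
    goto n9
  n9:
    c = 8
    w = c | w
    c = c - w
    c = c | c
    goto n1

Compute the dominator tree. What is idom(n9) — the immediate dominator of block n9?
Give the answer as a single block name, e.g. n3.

idom tree: n1←n0 n2←n0 n3←n1 n4←n3 n5←n3 n6←n3 n7←n3 n8←n3 n9←n1
Join-block Dom:
  n1: preds {n0,n9}: {n0} ∩ {n0,n1,n9} = {n0}; idom=n0
  n5: preds {n3,n4}: {n0,n1,n3} ∩ {n0,n1,n3,n4} = {n0,n1,n3}; idom=n3
  n7: preds {n5,n6}: {n0,n1,n3,n5} ∩ {n0,n1,n3,n6} = {n0,n1,n3}; idom=n3
  n8: preds {n5,n6,n7}: {n0,n1,n3,n5} ∩ {n0,n1,n3,n6} ∩ {n0,n1,n3,n7} = {n0,n1,n3}; idom=n3
  n9: preds {n1,n7,n8}: {n0,n1} ∩ {n0,n1,n3,n7} ∩ {n0,n1,n3,n8} = {n0,n1}; idom=n1

idom(n9) = n1

Answer: n1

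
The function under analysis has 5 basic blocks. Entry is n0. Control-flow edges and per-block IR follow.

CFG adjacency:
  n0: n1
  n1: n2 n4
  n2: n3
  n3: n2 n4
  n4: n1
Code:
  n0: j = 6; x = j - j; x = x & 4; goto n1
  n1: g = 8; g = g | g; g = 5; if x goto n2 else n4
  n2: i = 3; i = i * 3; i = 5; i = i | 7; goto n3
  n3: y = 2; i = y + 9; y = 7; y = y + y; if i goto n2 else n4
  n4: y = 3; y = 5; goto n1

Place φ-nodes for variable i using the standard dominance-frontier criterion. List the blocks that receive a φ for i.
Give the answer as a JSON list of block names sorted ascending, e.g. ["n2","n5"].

Answer: ["n1", "n2", "n4"]

Working:
idom tree: n1←n0 n2←n1 n3←n2 n4←n1
Join-block Dom:
  n1: preds {n0,n4}: {n0} ∩ {n0,n1,n4} = {n0}; idom=n0
  n2: preds {n1,n3}: {n0,n1} ∩ {n0,n1,n2,n3} = {n0,n1}; idom=n1
  n4: preds {n1,n3}: {n0,n1} ∩ {n0,n1,n2,n3} = {n0,n1}; idom=n1

DF walk-up:
  n1←n0: walk · to n0
  n1←n4: walk n4→n1 to n0
  n2←n1: walk · to n1
  n2←n3: walk n3→n2 to n1
  n4←n1: walk · to n1
  n4←n3: walk n3→n2 to n1
  DF(n0)=∅
  DF(n1)={n1}
  DF(n2)={n2,n4}
  DF(n3)={n2,n4}
  DF(n4)={n1}

φ for i: defs {n2,n3}
  DF⁺ = {n1,n2,n4}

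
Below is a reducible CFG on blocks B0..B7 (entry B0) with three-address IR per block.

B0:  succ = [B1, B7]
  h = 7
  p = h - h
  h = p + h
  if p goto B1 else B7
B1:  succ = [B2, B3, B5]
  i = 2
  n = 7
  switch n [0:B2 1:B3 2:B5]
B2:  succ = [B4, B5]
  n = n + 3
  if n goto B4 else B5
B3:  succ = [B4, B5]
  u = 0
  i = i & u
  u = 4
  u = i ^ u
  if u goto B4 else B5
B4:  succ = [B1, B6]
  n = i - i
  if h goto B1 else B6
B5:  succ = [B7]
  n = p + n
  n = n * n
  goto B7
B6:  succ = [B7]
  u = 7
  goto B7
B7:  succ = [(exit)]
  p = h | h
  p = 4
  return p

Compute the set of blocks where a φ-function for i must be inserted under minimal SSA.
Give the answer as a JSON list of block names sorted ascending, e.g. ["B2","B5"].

Answer: ["B1", "B4", "B5", "B7"]

Analysis:
idom tree: B1←B0 B2←B1 B3←B1 B4←B1 B5←B1 B6←B4 B7←B0
Join-block Dom:
  B1: preds {B0,B4}: {B0} ∩ {B0,B1,B4} = {B0}; idom=B0
  B4: preds {B2,B3}: {B0,B1,B2} ∩ {B0,B1,B3} = {B0,B1}; idom=B1
  B5: preds {B1,B2,B3}: {B0,B1} ∩ {B0,B1,B2} ∩ {B0,B1,B3} = {B0,B1}; idom=B1
  B7: preds {B0,B5,B6}: {B0} ∩ {B0,B1,B5} ∩ {B0,B1,B4,B6} = {B0}; idom=B0

DF walk-up:
  B1←B0: walk · to B0
  B1←B4: walk B4→B1 to B0
  B4←B2: walk B2 to B1
  B4←B3: walk B3 to B1
  B5←B1: walk · to B1
  B5←B2: walk B2 to B1
  B5←B3: walk B3 to B1
  B7←B0: walk · to B0
  B7←B5: walk B5→B1 to B0
  B7←B6: walk B6→B4→B1 to B0
  B0 → ∅
  B1 → {B1,B7}
  B2 → {B4,B5}
  B3 → {B4,B5}
  B4 → {B1,B7}
  B5 → {B7}
  B6 → {B7}
  B7 → ∅

φ for i: defs {B1,B3}
  DF⁺ = {B1,B4,B5,B7}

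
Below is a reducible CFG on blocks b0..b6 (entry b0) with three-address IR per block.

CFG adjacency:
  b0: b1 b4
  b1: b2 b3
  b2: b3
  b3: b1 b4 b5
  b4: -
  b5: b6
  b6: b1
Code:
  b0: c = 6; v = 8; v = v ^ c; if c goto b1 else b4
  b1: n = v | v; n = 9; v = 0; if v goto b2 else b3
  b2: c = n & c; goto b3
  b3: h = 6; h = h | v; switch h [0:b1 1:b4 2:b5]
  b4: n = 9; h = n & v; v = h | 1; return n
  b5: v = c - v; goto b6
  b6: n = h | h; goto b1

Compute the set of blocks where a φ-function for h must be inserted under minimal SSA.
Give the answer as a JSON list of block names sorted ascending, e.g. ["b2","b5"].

Answer: ["b1", "b4"]

Derivation:
idom tree: b1←b0 b2←b1 b3←b1 b4←b0 b5←b3 b6←b5
Join-block Dom:
  b1: preds {b0,b3,b6}: {b0} ∩ {b0,b1,b3} ∩ {b0,b1,b3,b5,b6} = {b0}; idom=b0
  b3: preds {b1,b2}: {b0,b1} ∩ {b0,b1,b2} = {b0,b1}; idom=b1
  b4: preds {b0,b3}: {b0} ∩ {b0,b1,b3} = {b0}; idom=b0

DF derivation:
  b1←b0: walk · to b0
  b1←b3: walk b3→b1 to b0
  b1←b6: walk b6→b5→b3→b1 to b0
  b3←b1: walk · to b1
  b3←b2: walk b2 to b1
  b4←b0: walk · to b0
  b4←b3: walk b3→b1 to b0
  b0: DF=∅
  b1: DF={b1,b4}
  b2: DF={b3}
  b3: DF={b1,b4}
  b4: DF=∅
  b5: DF={b1}
  b6: DF={b1}

φ for h: defs {b3,b4}
  DF⁺ = {b1,b4}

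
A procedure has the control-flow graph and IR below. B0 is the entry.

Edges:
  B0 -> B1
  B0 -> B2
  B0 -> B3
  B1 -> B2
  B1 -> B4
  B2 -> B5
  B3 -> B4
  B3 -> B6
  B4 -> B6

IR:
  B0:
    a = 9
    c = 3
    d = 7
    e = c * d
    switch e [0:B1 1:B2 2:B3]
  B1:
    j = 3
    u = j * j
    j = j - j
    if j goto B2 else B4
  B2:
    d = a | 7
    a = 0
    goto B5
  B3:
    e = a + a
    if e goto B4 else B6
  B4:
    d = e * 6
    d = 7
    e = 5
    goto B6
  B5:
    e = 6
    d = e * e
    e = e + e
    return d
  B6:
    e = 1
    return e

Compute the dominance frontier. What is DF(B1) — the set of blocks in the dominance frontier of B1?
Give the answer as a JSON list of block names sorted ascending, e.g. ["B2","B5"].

idom tree: B1←B0 B2←B0 B3←B0 B4←B0 B5←B2 B6←B0
Join-block Dom:
  B2: preds {B0,B1}: {B0} ∩ {B0,B1} = {B0}; idom=B0
  B4: preds {B1,B3}: {B0,B1} ∩ {B0,B3} = {B0}; idom=B0
  B6: preds {B3,B4}: {B0,B3} ∩ {B0,B4} = {B0}; idom=B0

DF derivation:
  B2←B0: walk · to B0
  B2←B1: walk B1 to B0
  B4←B1: walk B1 to B0
  B4←B3: walk B3 to B0
  B6←B3: walk B3 to B0
  B6←B4: walk B4 to B0
  DF(B0)=∅
  DF(B1)={B2,B4}
  DF(B2)=∅
  DF(B3)={B4,B6}
  DF(B4)={B6}
  DF(B5)=∅
  DF(B6)=∅

DF(B1) = ["B2", "B4"]

Answer: ["B2", "B4"]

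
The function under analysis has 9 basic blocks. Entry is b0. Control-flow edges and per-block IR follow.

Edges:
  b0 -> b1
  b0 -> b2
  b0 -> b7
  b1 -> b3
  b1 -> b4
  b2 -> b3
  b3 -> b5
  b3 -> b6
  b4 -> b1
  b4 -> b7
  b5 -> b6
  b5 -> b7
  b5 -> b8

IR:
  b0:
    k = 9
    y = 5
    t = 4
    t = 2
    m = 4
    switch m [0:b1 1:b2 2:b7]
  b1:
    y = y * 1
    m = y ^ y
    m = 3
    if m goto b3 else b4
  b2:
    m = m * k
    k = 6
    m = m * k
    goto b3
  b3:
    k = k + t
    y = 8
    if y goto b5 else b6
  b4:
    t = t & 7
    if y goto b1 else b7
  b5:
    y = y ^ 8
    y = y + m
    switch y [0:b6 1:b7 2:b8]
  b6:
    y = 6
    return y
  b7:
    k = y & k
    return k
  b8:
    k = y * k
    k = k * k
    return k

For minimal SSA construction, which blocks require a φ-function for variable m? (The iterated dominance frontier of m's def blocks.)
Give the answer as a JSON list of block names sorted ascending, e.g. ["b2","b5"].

idom tree: b1←b0 b2←b0 b3←b0 b4←b1 b5←b3 b6←b3 b7←b0 b8←b5
Dom at joins:
  b1: preds {b0,b4}: {b0} ∩ {b0,b1,b4} = {b0}; idom=b0
  b3: preds {b1,b2}: {b0,b1} ∩ {b0,b2} = {b0}; idom=b0
  b6: preds {b3,b5}: {b0,b3} ∩ {b0,b3,b5} = {b0,b3}; idom=b3
  b7: preds {b0,b4,b5}: {b0} ∩ {b0,b1,b4} ∩ {b0,b3,b5} = {b0}; idom=b0

DF derivation:
  b1←b0: walk · to b0
  b1←b4: walk b4→b1 to b0
  b3←b1: walk b1 to b0
  b3←b2: walk b2 to b0
  b6←b3: walk · to b3
  b6←b5: walk b5 to b3
  b7←b0: walk · to b0
  b7←b4: walk b4→b1 to b0
  b7←b5: walk b5→b3 to b0
  b0 → ∅
  b1 → {b1,b3,b7}
  b2 → {b3}
  b3 → {b7}
  b4 → {b1,b7}
  b5 → {b6,b7}
  b6 → ∅
  b7 → ∅
  b8 → ∅

φ for m: defs {b0,b1,b2}
  DF⁺ = {b1,b3,b7}

Answer: ["b1", "b3", "b7"]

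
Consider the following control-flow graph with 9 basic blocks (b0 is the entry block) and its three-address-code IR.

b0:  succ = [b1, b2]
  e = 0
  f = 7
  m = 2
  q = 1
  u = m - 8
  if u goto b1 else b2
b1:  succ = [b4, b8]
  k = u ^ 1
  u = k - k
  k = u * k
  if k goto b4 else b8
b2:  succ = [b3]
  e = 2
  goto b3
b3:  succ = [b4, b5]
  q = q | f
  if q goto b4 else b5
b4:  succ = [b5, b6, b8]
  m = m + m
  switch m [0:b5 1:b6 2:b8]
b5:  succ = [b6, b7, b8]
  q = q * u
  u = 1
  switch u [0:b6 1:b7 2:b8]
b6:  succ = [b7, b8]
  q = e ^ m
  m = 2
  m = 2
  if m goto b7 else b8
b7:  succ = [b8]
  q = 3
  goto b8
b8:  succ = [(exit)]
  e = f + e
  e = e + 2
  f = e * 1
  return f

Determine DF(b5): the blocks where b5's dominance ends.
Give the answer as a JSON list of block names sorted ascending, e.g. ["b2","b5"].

idom tree: b1←b0 b2←b0 b3←b2 b4←b0 b5←b0 b6←b0 b7←b0 b8←b0
Dom∩ at merges:
  b4: preds {b1,b3}: {b0,b1} ∩ {b0,b2,b3} = {b0}; idom=b0
  b5: preds {b3,b4}: {b0,b2,b3} ∩ {b0,b4} = {b0}; idom=b0
  b6: preds {b4,b5}: {b0,b4} ∩ {b0,b5} = {b0}; idom=b0
  b7: preds {b5,b6}: {b0,b5} ∩ {b0,b6} = {b0}; idom=b0
  b8: preds {b1,b4,b5,b6,b7}: {b0,b1} ∩ {b0,b4} ∩ {b0,b5} ∩ {b0,b6} ∩ {b0,b7} = {b0}; idom=b0

DF derivation:
  b4←b1: walk b1 to b0
  b4←b3: walk b3→b2 to b0
  b5←b3: walk b3→b2 to b0
  b5←b4: walk b4 to b0
  b6←b4: walk b4 to b0
  b6←b5: walk b5 to b0
  b7←b5: walk b5 to b0
  b7←b6: walk b6 to b0
  b8←b1: walk b1 to b0
  b8←b4: walk b4 to b0
  b8←b5: walk b5 to b0
  b8←b6: walk b6 to b0
  b8←b7: walk b7 to b0
  DF(b0)=∅
  DF(b1)={b4,b8}
  DF(b2)={b4,b5}
  DF(b3)={b4,b5}
  DF(b4)={b5,b6,b8}
  DF(b5)={b6,b7,b8}
  DF(b6)={b7,b8}
  DF(b7)={b8}
  DF(b8)=∅

DF(b5) = ["b6", "b7", "b8"]

Answer: ["b6", "b7", "b8"]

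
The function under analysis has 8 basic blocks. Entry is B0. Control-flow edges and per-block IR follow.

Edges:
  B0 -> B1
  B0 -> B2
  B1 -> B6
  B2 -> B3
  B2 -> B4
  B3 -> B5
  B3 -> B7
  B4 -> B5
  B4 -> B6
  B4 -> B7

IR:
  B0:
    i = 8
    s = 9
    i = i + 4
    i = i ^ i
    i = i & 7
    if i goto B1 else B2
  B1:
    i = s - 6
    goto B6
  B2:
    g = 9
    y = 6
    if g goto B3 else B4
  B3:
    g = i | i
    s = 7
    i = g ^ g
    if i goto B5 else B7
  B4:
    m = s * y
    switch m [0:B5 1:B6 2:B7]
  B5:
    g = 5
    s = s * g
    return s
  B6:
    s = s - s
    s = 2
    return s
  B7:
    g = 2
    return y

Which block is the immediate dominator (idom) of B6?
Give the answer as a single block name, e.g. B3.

idom tree: B1←B0 B2←B0 B3←B2 B4←B2 B5←B2 B6←B0 B7←B2
Dom at joins:
  B5: preds {B3,B4}: {B0,B2,B3} ∩ {B0,B2,B4} = {B0,B2}; idom=B2
  B6: preds {B1,B4}: {B0,B1} ∩ {B0,B2,B4} = {B0}; idom=B0
  B7: preds {B3,B4}: {B0,B2,B3} ∩ {B0,B2,B4} = {B0,B2}; idom=B2

idom(B6) = B0

Answer: B0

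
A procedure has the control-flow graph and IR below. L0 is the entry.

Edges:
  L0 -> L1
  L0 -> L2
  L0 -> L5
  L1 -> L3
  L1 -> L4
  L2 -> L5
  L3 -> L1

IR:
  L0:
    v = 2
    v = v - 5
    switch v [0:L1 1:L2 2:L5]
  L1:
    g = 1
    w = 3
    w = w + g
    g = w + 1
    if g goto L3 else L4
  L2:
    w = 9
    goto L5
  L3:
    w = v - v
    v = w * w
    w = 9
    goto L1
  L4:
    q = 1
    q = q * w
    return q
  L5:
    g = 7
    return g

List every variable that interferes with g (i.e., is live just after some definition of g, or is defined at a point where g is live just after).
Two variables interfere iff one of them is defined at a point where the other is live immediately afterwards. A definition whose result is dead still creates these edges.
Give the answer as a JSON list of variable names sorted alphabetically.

Answer: ["v", "w"]

Analysis:
Block summaries:
  L0: def={v} ue=∅
  L1: def={g,w} ue=∅
  L2: def={w} ue=∅
  L3: def={v,w} ue={v}
  L4: def={q} ue={w}
  L5: def={g} ue=∅

Backward fixpoint:
  L0: in=∅ out={v}
  L1: in={v} out={v,w}
  L2: in=∅ out=∅
  L3: in={v} out={v}
  L4: in={w} out=∅
  L5: in=∅ out=∅

Interference:
  g↔{v,w}
  q↔{w}
  v↔{g,w}
  w↔{g,q,v}

N(g) = ["v", "w"]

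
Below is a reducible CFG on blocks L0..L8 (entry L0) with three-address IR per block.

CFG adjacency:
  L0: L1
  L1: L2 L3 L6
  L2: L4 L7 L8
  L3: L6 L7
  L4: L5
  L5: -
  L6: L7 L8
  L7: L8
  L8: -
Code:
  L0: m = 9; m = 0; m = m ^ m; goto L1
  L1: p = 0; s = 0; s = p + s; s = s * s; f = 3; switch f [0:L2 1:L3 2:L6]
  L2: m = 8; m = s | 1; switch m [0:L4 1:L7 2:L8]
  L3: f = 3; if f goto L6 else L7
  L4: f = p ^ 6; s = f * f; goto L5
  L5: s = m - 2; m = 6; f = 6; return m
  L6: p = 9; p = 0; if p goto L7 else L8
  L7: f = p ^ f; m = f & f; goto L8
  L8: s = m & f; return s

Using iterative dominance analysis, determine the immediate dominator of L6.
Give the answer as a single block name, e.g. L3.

Answer: L1

Derivation:
idom tree: L1←L0 L2←L1 L3←L1 L4←L2 L5←L4 L6←L1 L7←L1 L8←L1
Dom∩ at merges:
  L6: preds {L1,L3}: {L0,L1} ∩ {L0,L1,L3} = {L0,L1}; idom=L1
  L7: preds {L2,L3,L6}: {L0,L1,L2} ∩ {L0,L1,L3} ∩ {L0,L1,L6} = {L0,L1}; idom=L1
  L8: preds {L2,L6,L7}: {L0,L1,L2} ∩ {L0,L1,L6} ∩ {L0,L1,L7} = {L0,L1}; idom=L1

idom(L6) = L1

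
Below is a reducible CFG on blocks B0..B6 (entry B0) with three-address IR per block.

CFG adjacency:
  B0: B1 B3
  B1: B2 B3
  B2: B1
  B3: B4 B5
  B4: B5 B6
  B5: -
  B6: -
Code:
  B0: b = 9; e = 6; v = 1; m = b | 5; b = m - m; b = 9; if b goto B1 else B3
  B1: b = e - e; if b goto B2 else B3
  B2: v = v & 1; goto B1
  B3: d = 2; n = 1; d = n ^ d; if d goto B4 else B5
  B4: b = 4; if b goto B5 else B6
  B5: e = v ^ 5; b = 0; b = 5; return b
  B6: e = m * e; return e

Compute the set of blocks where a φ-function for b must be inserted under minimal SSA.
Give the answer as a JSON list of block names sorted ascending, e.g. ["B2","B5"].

Answer: ["B1", "B3", "B5"]

Derivation:
idom tree: B1←B0 B2←B1 B3←B0 B4←B3 B5←B3 B6←B4
Dom at joins:
  B1: preds {B0,B2}: {B0} ∩ {B0,B1,B2} = {B0}; idom=B0
  B3: preds {B0,B1}: {B0} ∩ {B0,B1} = {B0}; idom=B0
  B5: preds {B3,B4}: {B0,B3} ∩ {B0,B3,B4} = {B0,B3}; idom=B3

Frontier:
  B1←B0: walk · to B0
  B1←B2: walk B2→B1 to B0
  B3←B0: walk · to B0
  B3←B1: walk B1 to B0
  B5←B3: walk · to B3
  B5←B4: walk B4 to B3
  B0: DF=∅
  B1: DF={B1,B3}
  B2: DF={B1}
  B3: DF=∅
  B4: DF={B5}
  B5: DF=∅
  B6: DF=∅

φ for b: defs {B0,B1,B4,B5}
  DF⁺ = {B1,B3,B5}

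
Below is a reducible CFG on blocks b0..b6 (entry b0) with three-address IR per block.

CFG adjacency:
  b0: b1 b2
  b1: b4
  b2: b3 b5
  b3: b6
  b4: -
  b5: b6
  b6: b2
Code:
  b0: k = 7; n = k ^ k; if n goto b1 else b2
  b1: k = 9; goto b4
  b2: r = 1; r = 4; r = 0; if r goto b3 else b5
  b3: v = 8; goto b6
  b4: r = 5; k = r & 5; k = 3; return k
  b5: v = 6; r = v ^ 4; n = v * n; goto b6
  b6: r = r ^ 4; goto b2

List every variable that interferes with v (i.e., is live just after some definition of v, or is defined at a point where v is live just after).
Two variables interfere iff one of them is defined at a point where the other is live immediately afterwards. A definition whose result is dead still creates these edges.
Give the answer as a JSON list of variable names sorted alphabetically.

Answer: ["n", "r"]

Derivation:
def/use:
  b0: {k,n} / ∅
  b1: {k} / ∅
  b2: {r} / ∅
  b3: {v} / ∅
  b4: {k,r} / ∅
  b5: {n,r,v} / {n}
  b6: {r} / {r}

Backward fixpoint:
  b0: in=∅ out={n}
  b1: in=∅ out=∅
  b2: in={n} out={n,r}
  b3: in={n,r} out={n,r}
  b4: in=∅ out=∅
  b5: in={n} out={n,r}
  b6: in={n,r} out={n}

Interfere edges:
  k↔∅
  n↔{r,v}
  r↔{n,v}
  v↔{n,r}

N(v) = ["n", "r"]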